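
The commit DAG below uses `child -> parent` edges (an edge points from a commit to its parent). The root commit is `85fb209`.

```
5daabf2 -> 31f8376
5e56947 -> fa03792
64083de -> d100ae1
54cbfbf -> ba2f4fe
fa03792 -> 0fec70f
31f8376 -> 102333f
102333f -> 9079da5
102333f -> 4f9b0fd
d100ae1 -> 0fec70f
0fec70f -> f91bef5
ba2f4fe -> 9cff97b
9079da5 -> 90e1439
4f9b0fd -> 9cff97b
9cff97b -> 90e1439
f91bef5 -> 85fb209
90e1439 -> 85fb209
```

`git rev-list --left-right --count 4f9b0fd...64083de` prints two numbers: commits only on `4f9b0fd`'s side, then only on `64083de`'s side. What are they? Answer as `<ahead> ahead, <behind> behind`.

3 ahead, 4 behind

Reachable from 4f9b0fd: {4f9b0fd, 85fb209, 90e1439, 9cff97b}.
Reachable from 64083de: {0fec70f, 64083de, 85fb209, d100ae1, f91bef5}.
Only in 4f9b0fd's history (ahead): {4f9b0fd, 90e1439, 9cff97b} — 3.
Only in 64083de's history (behind): {0fec70f, 64083de, d100ae1, f91bef5} — 4.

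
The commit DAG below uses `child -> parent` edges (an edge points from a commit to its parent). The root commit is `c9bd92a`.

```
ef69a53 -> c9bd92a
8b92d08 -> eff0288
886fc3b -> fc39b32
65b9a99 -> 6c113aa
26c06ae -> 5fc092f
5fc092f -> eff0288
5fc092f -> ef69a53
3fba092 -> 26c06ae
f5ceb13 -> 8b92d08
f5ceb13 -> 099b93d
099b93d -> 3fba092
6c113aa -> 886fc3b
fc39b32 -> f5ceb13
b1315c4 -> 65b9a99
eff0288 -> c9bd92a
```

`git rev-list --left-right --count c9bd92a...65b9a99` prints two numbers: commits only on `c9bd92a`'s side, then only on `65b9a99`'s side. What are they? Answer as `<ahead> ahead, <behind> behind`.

Reachable from c9bd92a: {c9bd92a}.
Reachable from 65b9a99: {099b93d, 26c06ae, 3fba092, 5fc092f, 65b9a99, 6c113aa, 886fc3b, 8b92d08, c9bd92a, ef69a53, eff0288, f5ceb13, fc39b32}.
Only in c9bd92a's history (ahead): {} — 0.
Only in 65b9a99's history (behind): {099b93d, 26c06ae, 3fba092, 5fc092f, 65b9a99, 6c113aa, 886fc3b, 8b92d08, ef69a53, eff0288, f5ceb13, fc39b32} — 12.

0 ahead, 12 behind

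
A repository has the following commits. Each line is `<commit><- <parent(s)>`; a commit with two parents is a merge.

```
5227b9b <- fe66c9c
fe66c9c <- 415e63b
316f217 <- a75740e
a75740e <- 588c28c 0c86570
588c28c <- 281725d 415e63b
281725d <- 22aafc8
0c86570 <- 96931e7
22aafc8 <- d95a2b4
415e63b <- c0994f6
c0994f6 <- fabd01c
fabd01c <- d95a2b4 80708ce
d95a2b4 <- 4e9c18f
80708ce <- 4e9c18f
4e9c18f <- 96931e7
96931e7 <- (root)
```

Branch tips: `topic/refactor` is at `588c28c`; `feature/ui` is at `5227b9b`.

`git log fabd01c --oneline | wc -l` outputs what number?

5

Walking parent pointers from fabd01c: reachable set = {4e9c18f, 80708ce, 96931e7, d95a2b4, fabd01c}.
That is 5 commits.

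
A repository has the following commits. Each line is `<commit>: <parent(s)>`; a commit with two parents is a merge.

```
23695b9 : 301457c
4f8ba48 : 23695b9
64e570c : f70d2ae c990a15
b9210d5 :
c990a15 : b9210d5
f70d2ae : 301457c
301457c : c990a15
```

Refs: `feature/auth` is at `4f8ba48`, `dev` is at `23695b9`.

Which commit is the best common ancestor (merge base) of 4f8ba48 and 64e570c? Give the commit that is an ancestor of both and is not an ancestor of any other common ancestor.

Ancestors of 4f8ba48: {23695b9, 301457c, 4f8ba48, b9210d5, c990a15}.
Ancestors of 64e570c: {301457c, 64e570c, b9210d5, c990a15, f70d2ae}.
Common ancestors: {301457c, b9210d5, c990a15}.
Among these, 301457c is not an ancestor of any other common ancestor — it is the merge base.

301457c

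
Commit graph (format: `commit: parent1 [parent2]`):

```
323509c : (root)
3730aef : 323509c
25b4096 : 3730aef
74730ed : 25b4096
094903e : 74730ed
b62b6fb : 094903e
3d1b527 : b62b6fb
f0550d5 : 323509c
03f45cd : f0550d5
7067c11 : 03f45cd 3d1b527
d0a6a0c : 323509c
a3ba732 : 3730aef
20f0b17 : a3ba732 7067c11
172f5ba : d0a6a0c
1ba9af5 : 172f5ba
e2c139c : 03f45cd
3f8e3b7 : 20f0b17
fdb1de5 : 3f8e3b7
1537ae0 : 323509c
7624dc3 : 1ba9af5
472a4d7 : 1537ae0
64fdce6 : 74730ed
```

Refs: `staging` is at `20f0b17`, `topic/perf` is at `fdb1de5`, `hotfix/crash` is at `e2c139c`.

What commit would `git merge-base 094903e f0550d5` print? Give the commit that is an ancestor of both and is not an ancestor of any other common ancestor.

323509c

Ancestors of 094903e: {094903e, 25b4096, 323509c, 3730aef, 74730ed}.
Ancestors of f0550d5: {323509c, f0550d5}.
Common ancestors: {323509c}.
The only common ancestor is 323509c, so it is the merge base.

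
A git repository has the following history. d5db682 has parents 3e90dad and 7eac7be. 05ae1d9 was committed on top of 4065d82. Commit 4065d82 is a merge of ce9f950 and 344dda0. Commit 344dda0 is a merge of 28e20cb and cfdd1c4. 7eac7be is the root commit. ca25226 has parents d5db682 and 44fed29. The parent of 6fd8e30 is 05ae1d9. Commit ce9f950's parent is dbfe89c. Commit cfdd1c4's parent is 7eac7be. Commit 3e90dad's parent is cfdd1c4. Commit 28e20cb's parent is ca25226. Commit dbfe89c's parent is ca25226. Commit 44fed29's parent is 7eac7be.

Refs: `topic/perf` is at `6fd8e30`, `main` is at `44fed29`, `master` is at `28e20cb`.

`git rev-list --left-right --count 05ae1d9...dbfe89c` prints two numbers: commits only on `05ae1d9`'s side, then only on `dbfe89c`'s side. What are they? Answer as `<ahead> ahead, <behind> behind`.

Reachable from 05ae1d9: {05ae1d9, 28e20cb, 344dda0, 3e90dad, 4065d82, 44fed29, 7eac7be, ca25226, ce9f950, cfdd1c4, d5db682, dbfe89c}.
Reachable from dbfe89c: {3e90dad, 44fed29, 7eac7be, ca25226, cfdd1c4, d5db682, dbfe89c}.
Only in 05ae1d9's history (ahead): {05ae1d9, 28e20cb, 344dda0, 4065d82, ce9f950} — 5.
Only in dbfe89c's history (behind): {} — 0.

5 ahead, 0 behind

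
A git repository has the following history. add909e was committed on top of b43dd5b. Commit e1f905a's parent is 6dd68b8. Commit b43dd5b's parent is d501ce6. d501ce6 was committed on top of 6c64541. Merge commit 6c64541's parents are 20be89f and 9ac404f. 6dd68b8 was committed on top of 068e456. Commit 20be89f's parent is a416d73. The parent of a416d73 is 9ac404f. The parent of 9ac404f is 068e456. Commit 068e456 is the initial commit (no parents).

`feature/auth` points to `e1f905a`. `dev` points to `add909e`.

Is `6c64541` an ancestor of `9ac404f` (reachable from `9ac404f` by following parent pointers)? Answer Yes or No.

No

Ancestors of 9ac404f: {068e456, 9ac404f}.
6c64541 is not in that set, so it is not an ancestor of 9ac404f.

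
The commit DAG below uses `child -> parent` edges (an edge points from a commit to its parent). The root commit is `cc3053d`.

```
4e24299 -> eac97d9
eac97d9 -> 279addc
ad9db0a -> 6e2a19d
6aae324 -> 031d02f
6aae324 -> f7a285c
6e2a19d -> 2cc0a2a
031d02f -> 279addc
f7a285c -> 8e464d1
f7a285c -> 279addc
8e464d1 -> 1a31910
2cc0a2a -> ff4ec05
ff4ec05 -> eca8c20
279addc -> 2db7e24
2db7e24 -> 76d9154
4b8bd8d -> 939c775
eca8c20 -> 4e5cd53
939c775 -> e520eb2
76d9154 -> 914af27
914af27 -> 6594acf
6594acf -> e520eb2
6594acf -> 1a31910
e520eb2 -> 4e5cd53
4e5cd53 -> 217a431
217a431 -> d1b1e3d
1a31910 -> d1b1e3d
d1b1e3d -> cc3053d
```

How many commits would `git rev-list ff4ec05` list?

6

Walking parent pointers from ff4ec05: reachable set = {217a431, 4e5cd53, cc3053d, d1b1e3d, eca8c20, ff4ec05}.
That is 6 commits.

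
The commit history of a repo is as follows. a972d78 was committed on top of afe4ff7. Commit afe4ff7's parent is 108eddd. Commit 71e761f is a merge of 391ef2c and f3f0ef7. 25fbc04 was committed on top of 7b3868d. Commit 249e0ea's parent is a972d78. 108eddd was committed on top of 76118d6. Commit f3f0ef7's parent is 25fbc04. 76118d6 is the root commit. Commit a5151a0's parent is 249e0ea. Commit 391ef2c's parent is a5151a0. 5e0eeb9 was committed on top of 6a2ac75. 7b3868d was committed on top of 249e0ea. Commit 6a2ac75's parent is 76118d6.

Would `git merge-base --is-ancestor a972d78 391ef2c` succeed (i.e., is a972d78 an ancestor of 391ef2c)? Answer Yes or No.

Ancestors of 391ef2c (commits reachable by following parents): {108eddd, 249e0ea, 391ef2c, 76118d6, a5151a0, a972d78, afe4ff7}.
a972d78 is in that set, so it is an ancestor of 391ef2c.

Yes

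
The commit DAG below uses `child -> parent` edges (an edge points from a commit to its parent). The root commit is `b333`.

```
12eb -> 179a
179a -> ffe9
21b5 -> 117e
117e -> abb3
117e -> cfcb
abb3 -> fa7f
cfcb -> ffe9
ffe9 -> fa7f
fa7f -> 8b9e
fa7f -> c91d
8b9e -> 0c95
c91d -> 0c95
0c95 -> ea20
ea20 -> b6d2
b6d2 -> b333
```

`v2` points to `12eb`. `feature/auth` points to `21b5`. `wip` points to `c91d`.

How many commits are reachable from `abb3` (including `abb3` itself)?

8

Walking parent pointers from abb3: reachable set = {0c95, 8b9e, abb3, b333, b6d2, c91d, ea20, fa7f}.
That is 8 commits.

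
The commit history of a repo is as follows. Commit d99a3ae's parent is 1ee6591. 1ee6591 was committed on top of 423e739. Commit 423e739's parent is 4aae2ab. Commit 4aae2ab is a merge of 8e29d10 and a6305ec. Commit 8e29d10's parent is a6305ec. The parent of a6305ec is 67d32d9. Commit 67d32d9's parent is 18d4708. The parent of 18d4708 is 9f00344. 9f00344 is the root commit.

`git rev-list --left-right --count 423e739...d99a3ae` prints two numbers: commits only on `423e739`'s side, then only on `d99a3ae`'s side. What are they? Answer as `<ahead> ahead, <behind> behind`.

0 ahead, 2 behind

Reachable from 423e739: {18d4708, 423e739, 4aae2ab, 67d32d9, 8e29d10, 9f00344, a6305ec}.
Reachable from d99a3ae: {18d4708, 1ee6591, 423e739, 4aae2ab, 67d32d9, 8e29d10, 9f00344, a6305ec, d99a3ae}.
Only in 423e739's history (ahead): {} — 0.
Only in d99a3ae's history (behind): {1ee6591, d99a3ae} — 2.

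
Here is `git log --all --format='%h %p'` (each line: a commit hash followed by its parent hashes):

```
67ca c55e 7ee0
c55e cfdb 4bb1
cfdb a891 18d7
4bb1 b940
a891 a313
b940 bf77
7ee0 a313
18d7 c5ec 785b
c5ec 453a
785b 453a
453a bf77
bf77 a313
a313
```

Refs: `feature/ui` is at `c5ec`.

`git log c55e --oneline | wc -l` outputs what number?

11

Walking parent pointers from c55e: reachable set = {18d7, 453a, 4bb1, 785b, a313, a891, b940, bf77, c55e, c5ec, cfdb}.
That is 11 commits.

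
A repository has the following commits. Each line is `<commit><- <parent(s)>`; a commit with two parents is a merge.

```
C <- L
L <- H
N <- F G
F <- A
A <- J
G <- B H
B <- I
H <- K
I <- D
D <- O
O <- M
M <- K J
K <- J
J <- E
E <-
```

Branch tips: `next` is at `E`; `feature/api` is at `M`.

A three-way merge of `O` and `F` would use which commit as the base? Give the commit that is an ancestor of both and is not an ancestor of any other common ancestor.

Ancestors of O: {E, J, K, M, O}.
Ancestors of F: {A, E, F, J}.
Common ancestors: {E, J}.
Among these, J is not an ancestor of any other common ancestor — it is the merge base.

J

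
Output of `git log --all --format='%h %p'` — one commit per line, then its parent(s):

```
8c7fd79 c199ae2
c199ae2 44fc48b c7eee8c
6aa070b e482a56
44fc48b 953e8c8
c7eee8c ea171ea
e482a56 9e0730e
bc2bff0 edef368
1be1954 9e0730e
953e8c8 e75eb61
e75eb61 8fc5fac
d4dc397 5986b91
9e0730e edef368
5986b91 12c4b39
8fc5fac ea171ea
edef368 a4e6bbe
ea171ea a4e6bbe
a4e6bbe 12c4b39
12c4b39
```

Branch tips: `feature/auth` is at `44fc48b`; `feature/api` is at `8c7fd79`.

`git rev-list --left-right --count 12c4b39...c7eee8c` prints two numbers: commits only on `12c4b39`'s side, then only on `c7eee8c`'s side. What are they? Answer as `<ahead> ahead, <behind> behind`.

0 ahead, 3 behind

Reachable from 12c4b39: {12c4b39}.
Reachable from c7eee8c: {12c4b39, a4e6bbe, c7eee8c, ea171ea}.
Only in 12c4b39's history (ahead): {} — 0.
Only in c7eee8c's history (behind): {a4e6bbe, c7eee8c, ea171ea} — 3.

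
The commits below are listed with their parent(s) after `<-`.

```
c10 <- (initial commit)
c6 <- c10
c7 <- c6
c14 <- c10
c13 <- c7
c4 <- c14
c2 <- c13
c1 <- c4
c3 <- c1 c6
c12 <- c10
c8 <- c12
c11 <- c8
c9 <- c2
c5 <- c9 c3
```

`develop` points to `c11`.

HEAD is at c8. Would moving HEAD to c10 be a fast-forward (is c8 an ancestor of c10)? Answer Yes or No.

A fast-forward from c8 to c10 is possible iff c8 is an ancestor of c10.
Ancestors of c10: {c10}.
c8 is not among them, so fast-forward is not possible.

No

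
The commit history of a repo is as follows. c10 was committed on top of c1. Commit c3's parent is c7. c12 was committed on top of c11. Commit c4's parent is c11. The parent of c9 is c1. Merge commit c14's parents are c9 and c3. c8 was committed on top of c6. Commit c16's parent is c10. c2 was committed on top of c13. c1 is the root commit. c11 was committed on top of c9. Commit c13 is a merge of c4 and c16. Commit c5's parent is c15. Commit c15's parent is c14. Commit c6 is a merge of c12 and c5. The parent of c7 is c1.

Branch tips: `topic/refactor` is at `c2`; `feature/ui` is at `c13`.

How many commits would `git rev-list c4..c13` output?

3

Reachable from c13: {c1, c10, c11, c13, c16, c4, c9}.
Reachable from c4: {c1, c11, c4, c9}.
In c13's history but not c4's: {c10, c13, c16} — 3 commits.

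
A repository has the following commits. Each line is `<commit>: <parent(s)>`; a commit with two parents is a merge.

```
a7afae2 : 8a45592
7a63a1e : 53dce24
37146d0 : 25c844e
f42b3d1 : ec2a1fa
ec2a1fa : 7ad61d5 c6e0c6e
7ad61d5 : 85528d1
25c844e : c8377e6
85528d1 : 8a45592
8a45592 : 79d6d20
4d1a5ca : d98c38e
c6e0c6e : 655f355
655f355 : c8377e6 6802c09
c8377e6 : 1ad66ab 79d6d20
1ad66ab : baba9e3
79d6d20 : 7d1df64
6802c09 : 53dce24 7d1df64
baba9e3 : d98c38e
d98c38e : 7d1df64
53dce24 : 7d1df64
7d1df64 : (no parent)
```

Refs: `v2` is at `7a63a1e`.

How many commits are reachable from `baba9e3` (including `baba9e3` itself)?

3

Walking parent pointers from baba9e3: reachable set = {7d1df64, baba9e3, d98c38e}.
That is 3 commits.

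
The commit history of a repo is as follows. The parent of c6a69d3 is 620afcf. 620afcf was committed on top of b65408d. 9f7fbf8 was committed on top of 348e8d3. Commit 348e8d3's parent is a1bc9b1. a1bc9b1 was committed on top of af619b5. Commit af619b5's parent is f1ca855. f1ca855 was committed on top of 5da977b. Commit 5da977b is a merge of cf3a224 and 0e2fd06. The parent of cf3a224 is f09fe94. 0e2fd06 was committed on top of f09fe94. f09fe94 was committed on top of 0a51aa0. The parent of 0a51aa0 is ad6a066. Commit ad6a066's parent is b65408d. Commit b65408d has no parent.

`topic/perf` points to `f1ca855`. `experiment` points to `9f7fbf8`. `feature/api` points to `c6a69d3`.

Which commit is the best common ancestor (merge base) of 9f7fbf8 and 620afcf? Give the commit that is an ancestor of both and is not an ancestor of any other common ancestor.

Ancestors of 9f7fbf8: {0a51aa0, 0e2fd06, 348e8d3, 5da977b, 9f7fbf8, a1bc9b1, ad6a066, af619b5, b65408d, cf3a224, f09fe94, f1ca855}.
Ancestors of 620afcf: {620afcf, b65408d}.
Common ancestors: {b65408d}.
The only common ancestor is b65408d, so it is the merge base.

b65408d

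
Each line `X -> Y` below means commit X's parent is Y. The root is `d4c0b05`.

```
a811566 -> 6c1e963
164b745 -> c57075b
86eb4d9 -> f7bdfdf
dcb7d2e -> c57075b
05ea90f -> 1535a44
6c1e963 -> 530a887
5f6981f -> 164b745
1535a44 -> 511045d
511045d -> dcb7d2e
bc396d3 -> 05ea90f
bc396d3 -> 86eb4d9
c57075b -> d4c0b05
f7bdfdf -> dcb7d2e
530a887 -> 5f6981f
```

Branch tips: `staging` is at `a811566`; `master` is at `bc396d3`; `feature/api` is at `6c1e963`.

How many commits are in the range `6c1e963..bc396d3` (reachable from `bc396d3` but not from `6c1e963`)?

7

Reachable from bc396d3: {05ea90f, 1535a44, 511045d, 86eb4d9, bc396d3, c57075b, d4c0b05, dcb7d2e, f7bdfdf}.
Reachable from 6c1e963: {164b745, 530a887, 5f6981f, 6c1e963, c57075b, d4c0b05}.
In bc396d3's history but not 6c1e963's: {05ea90f, 1535a44, 511045d, 86eb4d9, bc396d3, dcb7d2e, f7bdfdf} — 7 commits.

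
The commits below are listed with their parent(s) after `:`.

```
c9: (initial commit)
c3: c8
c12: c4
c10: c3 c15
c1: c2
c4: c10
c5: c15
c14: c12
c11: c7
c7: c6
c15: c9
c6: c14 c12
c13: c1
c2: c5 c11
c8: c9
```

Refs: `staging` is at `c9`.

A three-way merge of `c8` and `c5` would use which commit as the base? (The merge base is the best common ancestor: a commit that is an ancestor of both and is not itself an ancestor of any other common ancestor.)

c9

Ancestors of c8: {c8, c9}.
Ancestors of c5: {c15, c5, c9}.
Common ancestors: {c9}.
The only common ancestor is c9, so it is the merge base.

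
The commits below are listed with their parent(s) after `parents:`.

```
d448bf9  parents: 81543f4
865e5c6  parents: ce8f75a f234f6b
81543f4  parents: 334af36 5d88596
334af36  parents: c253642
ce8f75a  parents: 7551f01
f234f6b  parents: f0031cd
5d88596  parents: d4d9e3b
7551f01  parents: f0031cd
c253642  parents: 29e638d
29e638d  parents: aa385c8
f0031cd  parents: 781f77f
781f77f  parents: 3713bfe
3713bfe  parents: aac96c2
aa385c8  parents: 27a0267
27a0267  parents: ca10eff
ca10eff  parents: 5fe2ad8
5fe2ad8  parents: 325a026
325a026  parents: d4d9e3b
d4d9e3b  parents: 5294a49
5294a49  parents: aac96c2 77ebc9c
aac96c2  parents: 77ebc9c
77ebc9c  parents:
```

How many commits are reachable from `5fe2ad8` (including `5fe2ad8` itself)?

Walking parent pointers from 5fe2ad8: reachable set = {325a026, 5294a49, 5fe2ad8, 77ebc9c, aac96c2, d4d9e3b}.
That is 6 commits.

6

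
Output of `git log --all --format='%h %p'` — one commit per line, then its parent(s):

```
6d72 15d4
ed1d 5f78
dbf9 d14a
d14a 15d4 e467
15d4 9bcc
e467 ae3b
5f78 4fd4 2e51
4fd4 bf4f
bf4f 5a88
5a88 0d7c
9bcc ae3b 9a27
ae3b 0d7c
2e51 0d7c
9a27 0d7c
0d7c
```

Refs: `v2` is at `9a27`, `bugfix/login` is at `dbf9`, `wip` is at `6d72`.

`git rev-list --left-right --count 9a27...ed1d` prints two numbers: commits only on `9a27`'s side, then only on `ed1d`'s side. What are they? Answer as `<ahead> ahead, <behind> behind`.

Reachable from 9a27: {0d7c, 9a27}.
Reachable from ed1d: {0d7c, 2e51, 4fd4, 5a88, 5f78, bf4f, ed1d}.
Only in 9a27's history (ahead): {9a27} — 1.
Only in ed1d's history (behind): {2e51, 4fd4, 5a88, 5f78, bf4f, ed1d} — 6.

1 ahead, 6 behind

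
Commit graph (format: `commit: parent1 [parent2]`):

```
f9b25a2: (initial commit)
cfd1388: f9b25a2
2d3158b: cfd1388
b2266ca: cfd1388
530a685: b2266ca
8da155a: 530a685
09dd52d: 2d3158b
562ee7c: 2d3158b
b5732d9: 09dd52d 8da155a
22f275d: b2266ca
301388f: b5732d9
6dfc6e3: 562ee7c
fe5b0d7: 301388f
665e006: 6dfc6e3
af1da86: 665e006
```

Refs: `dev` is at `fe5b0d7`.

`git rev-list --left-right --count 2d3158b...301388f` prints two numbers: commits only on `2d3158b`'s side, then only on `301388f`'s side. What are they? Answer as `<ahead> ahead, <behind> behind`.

0 ahead, 6 behind

Reachable from 2d3158b: {2d3158b, cfd1388, f9b25a2}.
Reachable from 301388f: {09dd52d, 2d3158b, 301388f, 530a685, 8da155a, b2266ca, b5732d9, cfd1388, f9b25a2}.
Only in 2d3158b's history (ahead): {} — 0.
Only in 301388f's history (behind): {09dd52d, 301388f, 530a685, 8da155a, b2266ca, b5732d9} — 6.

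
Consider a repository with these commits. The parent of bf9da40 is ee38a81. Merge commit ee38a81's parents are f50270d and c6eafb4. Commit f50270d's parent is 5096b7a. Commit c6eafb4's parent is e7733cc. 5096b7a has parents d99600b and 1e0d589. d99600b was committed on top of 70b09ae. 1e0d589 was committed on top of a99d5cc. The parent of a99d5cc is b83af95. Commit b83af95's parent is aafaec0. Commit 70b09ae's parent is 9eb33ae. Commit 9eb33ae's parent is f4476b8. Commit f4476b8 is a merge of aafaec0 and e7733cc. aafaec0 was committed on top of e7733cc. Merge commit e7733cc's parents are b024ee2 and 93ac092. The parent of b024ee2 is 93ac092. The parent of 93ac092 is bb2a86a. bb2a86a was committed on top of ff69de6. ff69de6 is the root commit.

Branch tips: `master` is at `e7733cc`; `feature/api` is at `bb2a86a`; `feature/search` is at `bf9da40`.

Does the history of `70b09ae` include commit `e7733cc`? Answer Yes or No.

Ancestors of 70b09ae (commits reachable by following parents): {70b09ae, 93ac092, 9eb33ae, aafaec0, b024ee2, bb2a86a, e7733cc, f4476b8, ff69de6}.
e7733cc is in that set, so it is an ancestor of 70b09ae.

Yes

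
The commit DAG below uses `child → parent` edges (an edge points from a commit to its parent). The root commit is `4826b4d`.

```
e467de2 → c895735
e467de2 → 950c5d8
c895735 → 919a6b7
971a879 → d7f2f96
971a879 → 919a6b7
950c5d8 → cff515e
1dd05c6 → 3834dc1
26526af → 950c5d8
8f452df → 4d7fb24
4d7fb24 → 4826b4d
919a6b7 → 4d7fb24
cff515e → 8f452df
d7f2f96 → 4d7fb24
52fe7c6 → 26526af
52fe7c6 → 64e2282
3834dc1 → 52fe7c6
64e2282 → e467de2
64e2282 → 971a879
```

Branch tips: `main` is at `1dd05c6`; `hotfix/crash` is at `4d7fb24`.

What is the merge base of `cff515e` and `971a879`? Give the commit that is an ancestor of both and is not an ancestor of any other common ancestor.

Ancestors of cff515e: {4826b4d, 4d7fb24, 8f452df, cff515e}.
Ancestors of 971a879: {4826b4d, 4d7fb24, 919a6b7, 971a879, d7f2f96}.
Common ancestors: {4826b4d, 4d7fb24}.
Among these, 4d7fb24 is not an ancestor of any other common ancestor — it is the merge base.

4d7fb24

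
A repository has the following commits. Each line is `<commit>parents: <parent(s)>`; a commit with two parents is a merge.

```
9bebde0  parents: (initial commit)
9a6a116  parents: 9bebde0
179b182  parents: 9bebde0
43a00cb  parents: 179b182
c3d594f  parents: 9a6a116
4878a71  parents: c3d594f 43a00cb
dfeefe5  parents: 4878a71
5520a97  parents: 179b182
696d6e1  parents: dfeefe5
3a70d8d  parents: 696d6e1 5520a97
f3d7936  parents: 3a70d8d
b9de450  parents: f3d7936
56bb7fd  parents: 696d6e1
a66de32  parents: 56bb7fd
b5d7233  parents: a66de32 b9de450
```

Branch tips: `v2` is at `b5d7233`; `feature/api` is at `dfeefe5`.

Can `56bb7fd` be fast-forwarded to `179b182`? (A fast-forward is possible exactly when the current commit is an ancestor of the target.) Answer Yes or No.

A fast-forward from 56bb7fd to 179b182 is possible iff 56bb7fd is an ancestor of 179b182.
Ancestors of 179b182: {179b182, 9bebde0}.
56bb7fd is not among them, so fast-forward is not possible.

No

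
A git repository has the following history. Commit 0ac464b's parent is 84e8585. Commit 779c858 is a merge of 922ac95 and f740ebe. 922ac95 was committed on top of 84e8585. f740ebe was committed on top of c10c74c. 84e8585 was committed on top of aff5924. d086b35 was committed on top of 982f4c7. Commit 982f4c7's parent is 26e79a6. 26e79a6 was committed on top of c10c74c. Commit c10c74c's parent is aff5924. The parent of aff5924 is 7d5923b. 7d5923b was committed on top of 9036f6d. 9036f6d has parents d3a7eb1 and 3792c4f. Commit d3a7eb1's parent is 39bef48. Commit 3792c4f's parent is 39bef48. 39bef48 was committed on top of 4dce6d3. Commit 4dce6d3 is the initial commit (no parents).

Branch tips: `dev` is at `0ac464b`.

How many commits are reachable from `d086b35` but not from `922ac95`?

4

Reachable from d086b35: {26e79a6, 3792c4f, 39bef48, 4dce6d3, 7d5923b, 9036f6d, 982f4c7, aff5924, c10c74c, d086b35, d3a7eb1}.
Reachable from 922ac95: {3792c4f, 39bef48, 4dce6d3, 7d5923b, 84e8585, 9036f6d, 922ac95, aff5924, d3a7eb1}.
In d086b35's history but not 922ac95's: {26e79a6, 982f4c7, c10c74c, d086b35} — 4 commits.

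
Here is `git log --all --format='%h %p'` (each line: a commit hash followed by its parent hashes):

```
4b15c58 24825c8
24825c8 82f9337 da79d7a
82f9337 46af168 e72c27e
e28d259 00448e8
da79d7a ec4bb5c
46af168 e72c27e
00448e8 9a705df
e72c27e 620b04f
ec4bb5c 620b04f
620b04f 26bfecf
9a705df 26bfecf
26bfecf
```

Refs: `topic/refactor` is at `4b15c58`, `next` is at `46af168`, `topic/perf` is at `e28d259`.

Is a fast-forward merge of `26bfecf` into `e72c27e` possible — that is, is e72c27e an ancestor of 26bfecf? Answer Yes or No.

A fast-forward from e72c27e to 26bfecf is possible iff e72c27e is an ancestor of 26bfecf.
Ancestors of 26bfecf: {26bfecf}.
e72c27e is not among them, so fast-forward is not possible.

No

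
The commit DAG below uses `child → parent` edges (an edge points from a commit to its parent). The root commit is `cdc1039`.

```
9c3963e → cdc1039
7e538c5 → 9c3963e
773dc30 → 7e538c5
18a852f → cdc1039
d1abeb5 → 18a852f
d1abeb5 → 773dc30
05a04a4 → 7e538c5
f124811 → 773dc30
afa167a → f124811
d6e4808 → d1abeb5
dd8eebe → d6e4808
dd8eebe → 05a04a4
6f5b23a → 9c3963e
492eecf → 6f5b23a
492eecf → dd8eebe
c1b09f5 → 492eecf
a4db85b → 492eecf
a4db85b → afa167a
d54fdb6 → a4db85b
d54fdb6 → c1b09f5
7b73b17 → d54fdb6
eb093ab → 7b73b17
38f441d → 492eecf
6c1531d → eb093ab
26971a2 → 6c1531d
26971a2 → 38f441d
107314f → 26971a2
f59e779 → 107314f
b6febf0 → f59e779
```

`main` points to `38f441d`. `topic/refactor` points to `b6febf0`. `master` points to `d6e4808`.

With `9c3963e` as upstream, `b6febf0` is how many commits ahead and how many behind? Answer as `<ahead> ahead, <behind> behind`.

Reachable from b6febf0: {05a04a4, 107314f, 18a852f, 26971a2, 38f441d, 492eecf, 6c1531d, 6f5b23a, 773dc30, 7b73b17, 7e538c5, 9c3963e, a4db85b, afa167a, b6febf0, c1b09f5, cdc1039, d1abeb5, d54fdb6, d6e4808, dd8eebe, eb093ab, f124811, f59e779}.
Reachable from 9c3963e: {9c3963e, cdc1039}.
Only in b6febf0's history (ahead): {05a04a4, 107314f, 18a852f, 26971a2, 38f441d, 492eecf, 6c1531d, 6f5b23a, 773dc30, 7b73b17, 7e538c5, a4db85b, afa167a, b6febf0, c1b09f5, d1abeb5, d54fdb6, d6e4808, dd8eebe, eb093ab, f124811, f59e779} — 22.
Only in 9c3963e's history (behind): {} — 0.

22 ahead, 0 behind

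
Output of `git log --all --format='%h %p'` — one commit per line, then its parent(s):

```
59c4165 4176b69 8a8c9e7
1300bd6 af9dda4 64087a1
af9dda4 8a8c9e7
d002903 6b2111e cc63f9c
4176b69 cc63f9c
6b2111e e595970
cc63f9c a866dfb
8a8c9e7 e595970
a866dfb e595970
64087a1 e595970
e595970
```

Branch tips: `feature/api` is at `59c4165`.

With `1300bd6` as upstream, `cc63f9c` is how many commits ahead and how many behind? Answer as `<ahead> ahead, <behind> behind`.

Reachable from cc63f9c: {a866dfb, cc63f9c, e595970}.
Reachable from 1300bd6: {1300bd6, 64087a1, 8a8c9e7, af9dda4, e595970}.
Only in cc63f9c's history (ahead): {a866dfb, cc63f9c} — 2.
Only in 1300bd6's history (behind): {1300bd6, 64087a1, 8a8c9e7, af9dda4} — 4.

2 ahead, 4 behind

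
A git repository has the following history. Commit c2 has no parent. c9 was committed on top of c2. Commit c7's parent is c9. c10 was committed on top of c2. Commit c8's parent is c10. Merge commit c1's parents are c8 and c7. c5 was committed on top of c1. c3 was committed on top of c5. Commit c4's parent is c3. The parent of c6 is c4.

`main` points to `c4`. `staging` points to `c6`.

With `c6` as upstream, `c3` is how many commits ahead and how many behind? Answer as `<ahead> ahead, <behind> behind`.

Reachable from c3: {c1, c10, c2, c3, c5, c7, c8, c9}.
Reachable from c6: {c1, c10, c2, c3, c4, c5, c6, c7, c8, c9}.
Only in c3's history (ahead): {} — 0.
Only in c6's history (behind): {c4, c6} — 2.

0 ahead, 2 behind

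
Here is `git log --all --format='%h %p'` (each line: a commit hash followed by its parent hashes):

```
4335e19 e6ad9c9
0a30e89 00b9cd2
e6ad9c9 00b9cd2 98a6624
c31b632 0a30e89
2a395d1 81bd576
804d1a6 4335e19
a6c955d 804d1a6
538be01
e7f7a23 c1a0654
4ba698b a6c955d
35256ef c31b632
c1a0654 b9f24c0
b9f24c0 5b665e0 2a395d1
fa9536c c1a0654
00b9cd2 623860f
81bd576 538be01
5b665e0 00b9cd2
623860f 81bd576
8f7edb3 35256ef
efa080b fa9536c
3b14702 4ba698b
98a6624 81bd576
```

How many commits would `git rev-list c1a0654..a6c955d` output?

Reachable from a6c955d: {00b9cd2, 4335e19, 538be01, 623860f, 804d1a6, 81bd576, 98a6624, a6c955d, e6ad9c9}.
Reachable from c1a0654: {00b9cd2, 2a395d1, 538be01, 5b665e0, 623860f, 81bd576, b9f24c0, c1a0654}.
In a6c955d's history but not c1a0654's: {4335e19, 804d1a6, 98a6624, a6c955d, e6ad9c9} — 5 commits.

5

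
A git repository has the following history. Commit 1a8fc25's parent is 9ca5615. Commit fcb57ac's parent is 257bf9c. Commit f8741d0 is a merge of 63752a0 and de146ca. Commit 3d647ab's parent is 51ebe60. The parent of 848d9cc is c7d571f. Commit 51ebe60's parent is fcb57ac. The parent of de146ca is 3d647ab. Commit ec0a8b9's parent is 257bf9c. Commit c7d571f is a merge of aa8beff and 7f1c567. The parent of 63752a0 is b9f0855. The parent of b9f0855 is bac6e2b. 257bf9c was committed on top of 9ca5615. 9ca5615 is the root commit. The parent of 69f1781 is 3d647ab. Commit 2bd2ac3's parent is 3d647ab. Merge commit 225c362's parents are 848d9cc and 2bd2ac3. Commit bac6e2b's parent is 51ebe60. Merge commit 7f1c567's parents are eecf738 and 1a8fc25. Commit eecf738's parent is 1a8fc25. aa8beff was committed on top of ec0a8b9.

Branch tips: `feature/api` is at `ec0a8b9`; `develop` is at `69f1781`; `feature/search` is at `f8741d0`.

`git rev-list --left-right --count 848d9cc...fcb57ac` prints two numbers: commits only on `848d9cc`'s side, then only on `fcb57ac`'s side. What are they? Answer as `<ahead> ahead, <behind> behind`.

Reachable from 848d9cc: {1a8fc25, 257bf9c, 7f1c567, 848d9cc, 9ca5615, aa8beff, c7d571f, ec0a8b9, eecf738}.
Reachable from fcb57ac: {257bf9c, 9ca5615, fcb57ac}.
Only in 848d9cc's history (ahead): {1a8fc25, 7f1c567, 848d9cc, aa8beff, c7d571f, ec0a8b9, eecf738} — 7.
Only in fcb57ac's history (behind): {fcb57ac} — 1.

7 ahead, 1 behind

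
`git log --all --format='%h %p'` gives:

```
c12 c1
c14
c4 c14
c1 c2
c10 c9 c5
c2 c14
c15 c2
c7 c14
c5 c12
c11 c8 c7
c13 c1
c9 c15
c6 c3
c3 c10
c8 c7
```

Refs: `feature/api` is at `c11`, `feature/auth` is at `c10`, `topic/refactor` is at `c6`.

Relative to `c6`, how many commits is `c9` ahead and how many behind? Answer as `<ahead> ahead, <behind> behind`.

0 ahead, 6 behind

Reachable from c9: {c14, c15, c2, c9}.
Reachable from c6: {c1, c10, c12, c14, c15, c2, c3, c5, c6, c9}.
Only in c9's history (ahead): {} — 0.
Only in c6's history (behind): {c1, c10, c12, c3, c5, c6} — 6.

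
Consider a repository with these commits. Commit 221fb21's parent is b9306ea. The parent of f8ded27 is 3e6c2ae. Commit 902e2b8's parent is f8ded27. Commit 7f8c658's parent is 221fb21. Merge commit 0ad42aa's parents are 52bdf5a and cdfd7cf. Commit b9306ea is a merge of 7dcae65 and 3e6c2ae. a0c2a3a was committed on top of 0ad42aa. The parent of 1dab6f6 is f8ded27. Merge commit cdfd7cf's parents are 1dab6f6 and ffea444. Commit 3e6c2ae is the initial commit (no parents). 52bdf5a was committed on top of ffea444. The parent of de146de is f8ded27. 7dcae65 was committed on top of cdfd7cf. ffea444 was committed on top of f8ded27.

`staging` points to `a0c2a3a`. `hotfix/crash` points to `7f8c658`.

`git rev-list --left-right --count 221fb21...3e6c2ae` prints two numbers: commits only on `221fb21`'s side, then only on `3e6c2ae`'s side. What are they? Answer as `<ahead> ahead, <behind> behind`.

7 ahead, 0 behind

Reachable from 221fb21: {1dab6f6, 221fb21, 3e6c2ae, 7dcae65, b9306ea, cdfd7cf, f8ded27, ffea444}.
Reachable from 3e6c2ae: {3e6c2ae}.
Only in 221fb21's history (ahead): {1dab6f6, 221fb21, 7dcae65, b9306ea, cdfd7cf, f8ded27, ffea444} — 7.
Only in 3e6c2ae's history (behind): {} — 0.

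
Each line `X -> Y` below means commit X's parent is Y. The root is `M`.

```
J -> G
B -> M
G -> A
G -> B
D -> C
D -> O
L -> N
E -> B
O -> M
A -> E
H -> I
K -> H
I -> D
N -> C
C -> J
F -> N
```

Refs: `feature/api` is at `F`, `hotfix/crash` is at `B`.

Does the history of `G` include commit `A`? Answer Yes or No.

Yes

Ancestors of G (commits reachable by following parents): {A, B, E, G, M}.
A is in that set, so it is an ancestor of G.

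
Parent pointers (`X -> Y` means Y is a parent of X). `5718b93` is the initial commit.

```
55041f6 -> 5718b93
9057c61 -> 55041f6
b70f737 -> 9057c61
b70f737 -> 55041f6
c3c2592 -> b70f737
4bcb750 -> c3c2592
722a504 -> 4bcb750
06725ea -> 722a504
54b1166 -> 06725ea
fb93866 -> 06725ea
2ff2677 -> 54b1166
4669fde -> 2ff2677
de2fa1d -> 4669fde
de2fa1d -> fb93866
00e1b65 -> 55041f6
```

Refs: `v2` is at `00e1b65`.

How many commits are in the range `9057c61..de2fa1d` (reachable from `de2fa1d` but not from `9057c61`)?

Reachable from de2fa1d: {06725ea, 2ff2677, 4669fde, 4bcb750, 54b1166, 55041f6, 5718b93, 722a504, 9057c61, b70f737, c3c2592, de2fa1d, fb93866}.
Reachable from 9057c61: {55041f6, 5718b93, 9057c61}.
In de2fa1d's history but not 9057c61's: {06725ea, 2ff2677, 4669fde, 4bcb750, 54b1166, 722a504, b70f737, c3c2592, de2fa1d, fb93866} — 10 commits.

10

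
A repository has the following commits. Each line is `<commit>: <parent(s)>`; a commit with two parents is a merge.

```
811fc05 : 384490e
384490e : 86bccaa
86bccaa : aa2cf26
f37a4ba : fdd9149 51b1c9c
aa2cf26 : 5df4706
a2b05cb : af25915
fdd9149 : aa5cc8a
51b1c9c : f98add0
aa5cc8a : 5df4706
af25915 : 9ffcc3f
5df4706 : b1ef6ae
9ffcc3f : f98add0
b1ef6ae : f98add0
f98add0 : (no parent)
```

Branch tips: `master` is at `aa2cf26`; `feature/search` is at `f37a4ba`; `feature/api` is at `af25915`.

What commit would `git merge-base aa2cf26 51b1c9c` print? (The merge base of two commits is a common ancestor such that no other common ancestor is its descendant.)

Ancestors of aa2cf26: {5df4706, aa2cf26, b1ef6ae, f98add0}.
Ancestors of 51b1c9c: {51b1c9c, f98add0}.
Common ancestors: {f98add0}.
The only common ancestor is f98add0, so it is the merge base.

f98add0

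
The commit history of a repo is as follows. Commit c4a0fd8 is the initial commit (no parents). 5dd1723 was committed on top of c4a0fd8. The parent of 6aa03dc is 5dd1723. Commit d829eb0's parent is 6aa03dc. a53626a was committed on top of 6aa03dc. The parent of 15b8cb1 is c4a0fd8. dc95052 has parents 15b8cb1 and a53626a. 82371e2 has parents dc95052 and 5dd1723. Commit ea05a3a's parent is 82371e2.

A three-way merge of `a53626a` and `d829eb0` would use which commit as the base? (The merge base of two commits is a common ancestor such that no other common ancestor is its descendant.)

6aa03dc

Ancestors of a53626a: {5dd1723, 6aa03dc, a53626a, c4a0fd8}.
Ancestors of d829eb0: {5dd1723, 6aa03dc, c4a0fd8, d829eb0}.
Common ancestors: {5dd1723, 6aa03dc, c4a0fd8}.
Among these, 6aa03dc is not an ancestor of any other common ancestor — it is the merge base.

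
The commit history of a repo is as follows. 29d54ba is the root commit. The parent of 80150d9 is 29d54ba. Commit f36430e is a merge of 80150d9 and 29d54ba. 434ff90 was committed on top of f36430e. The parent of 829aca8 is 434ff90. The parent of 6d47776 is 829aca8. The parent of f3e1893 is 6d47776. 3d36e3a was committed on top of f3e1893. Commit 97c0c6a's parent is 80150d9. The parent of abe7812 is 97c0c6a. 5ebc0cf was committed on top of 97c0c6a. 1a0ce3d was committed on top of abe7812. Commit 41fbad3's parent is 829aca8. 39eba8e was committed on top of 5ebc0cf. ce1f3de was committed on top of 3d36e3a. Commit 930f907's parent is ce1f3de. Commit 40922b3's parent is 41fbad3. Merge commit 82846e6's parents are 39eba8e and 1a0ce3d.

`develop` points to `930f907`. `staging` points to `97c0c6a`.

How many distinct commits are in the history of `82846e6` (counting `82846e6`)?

8

Walking parent pointers from 82846e6: reachable set = {1a0ce3d, 29d54ba, 39eba8e, 5ebc0cf, 80150d9, 82846e6, 97c0c6a, abe7812}.
That is 8 commits.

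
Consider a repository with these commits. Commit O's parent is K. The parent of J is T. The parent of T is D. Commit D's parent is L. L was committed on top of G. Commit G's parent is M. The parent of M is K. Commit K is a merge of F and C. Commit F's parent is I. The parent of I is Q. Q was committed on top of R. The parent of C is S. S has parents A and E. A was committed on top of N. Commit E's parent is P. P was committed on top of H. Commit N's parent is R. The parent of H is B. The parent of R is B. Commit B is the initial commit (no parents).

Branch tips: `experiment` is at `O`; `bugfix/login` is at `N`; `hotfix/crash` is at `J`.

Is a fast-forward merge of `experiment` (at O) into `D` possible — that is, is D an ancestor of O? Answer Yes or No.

No

A fast-forward from D to O is possible iff D is an ancestor of O.
Ancestors of O: {A, B, C, E, F, H, I, K, N, O, P, Q, R, S}.
D is not among them, so fast-forward is not possible.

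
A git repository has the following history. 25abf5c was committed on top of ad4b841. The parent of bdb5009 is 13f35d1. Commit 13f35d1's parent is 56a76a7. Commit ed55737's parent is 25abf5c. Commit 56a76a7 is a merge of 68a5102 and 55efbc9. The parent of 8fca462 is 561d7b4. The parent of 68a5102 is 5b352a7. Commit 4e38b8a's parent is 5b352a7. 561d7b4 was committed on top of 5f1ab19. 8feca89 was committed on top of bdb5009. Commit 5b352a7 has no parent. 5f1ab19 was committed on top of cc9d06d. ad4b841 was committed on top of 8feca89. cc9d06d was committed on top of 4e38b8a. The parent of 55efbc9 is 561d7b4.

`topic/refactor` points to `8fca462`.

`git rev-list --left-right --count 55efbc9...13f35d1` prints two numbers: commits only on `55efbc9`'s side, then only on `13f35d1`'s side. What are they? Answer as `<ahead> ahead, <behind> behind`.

Reachable from 55efbc9: {4e38b8a, 55efbc9, 561d7b4, 5b352a7, 5f1ab19, cc9d06d}.
Reachable from 13f35d1: {13f35d1, 4e38b8a, 55efbc9, 561d7b4, 56a76a7, 5b352a7, 5f1ab19, 68a5102, cc9d06d}.
Only in 55efbc9's history (ahead): {} — 0.
Only in 13f35d1's history (behind): {13f35d1, 56a76a7, 68a5102} — 3.

0 ahead, 3 behind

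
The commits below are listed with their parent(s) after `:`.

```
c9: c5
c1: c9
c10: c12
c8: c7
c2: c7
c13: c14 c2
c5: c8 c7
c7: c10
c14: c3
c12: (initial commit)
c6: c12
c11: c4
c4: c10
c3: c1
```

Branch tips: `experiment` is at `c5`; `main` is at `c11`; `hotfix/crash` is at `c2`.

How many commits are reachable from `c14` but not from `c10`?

Reachable from c14: {c1, c10, c12, c14, c3, c5, c7, c8, c9}.
Reachable from c10: {c10, c12}.
In c14's history but not c10's: {c1, c14, c3, c5, c7, c8, c9} — 7 commits.

7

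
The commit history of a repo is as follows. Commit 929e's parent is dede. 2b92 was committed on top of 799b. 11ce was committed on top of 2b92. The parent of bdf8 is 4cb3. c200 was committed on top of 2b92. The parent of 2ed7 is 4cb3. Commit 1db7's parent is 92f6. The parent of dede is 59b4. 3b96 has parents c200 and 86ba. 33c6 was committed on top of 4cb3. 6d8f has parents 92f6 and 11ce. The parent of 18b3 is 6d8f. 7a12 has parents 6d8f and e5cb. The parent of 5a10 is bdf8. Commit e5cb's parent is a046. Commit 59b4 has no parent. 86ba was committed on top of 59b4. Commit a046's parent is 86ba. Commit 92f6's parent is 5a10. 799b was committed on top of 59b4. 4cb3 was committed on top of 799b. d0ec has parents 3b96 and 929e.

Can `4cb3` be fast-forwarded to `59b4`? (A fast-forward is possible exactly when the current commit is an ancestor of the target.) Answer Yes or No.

A fast-forward from 4cb3 to 59b4 is possible iff 4cb3 is an ancestor of 59b4.
Ancestors of 59b4: {59b4}.
4cb3 is not among them, so fast-forward is not possible.

No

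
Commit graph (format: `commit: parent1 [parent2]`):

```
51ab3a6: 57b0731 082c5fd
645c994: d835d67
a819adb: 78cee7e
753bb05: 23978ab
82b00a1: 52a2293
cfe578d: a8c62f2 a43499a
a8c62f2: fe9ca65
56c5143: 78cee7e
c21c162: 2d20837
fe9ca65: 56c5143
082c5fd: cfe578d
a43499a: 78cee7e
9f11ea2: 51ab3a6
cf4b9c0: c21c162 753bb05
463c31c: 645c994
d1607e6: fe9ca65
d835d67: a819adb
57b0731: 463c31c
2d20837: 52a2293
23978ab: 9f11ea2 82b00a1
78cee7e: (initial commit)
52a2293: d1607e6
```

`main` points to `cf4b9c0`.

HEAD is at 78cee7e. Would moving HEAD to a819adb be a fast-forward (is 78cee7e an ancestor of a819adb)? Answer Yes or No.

A fast-forward from 78cee7e to a819adb is possible iff 78cee7e is an ancestor of a819adb.
Ancestors of a819adb: {78cee7e, a819adb}.
78cee7e is among them, so fast-forward is possible.

Yes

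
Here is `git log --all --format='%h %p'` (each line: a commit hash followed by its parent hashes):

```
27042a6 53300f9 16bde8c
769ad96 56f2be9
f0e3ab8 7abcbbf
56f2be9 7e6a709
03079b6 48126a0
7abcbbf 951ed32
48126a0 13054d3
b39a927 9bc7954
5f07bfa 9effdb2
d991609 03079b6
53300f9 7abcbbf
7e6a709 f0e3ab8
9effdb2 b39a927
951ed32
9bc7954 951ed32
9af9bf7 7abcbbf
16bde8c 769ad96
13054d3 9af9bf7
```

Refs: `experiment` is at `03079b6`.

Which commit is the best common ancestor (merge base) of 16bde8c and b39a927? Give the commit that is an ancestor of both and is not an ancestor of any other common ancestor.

951ed32

Ancestors of 16bde8c: {16bde8c, 56f2be9, 769ad96, 7abcbbf, 7e6a709, 951ed32, f0e3ab8}.
Ancestors of b39a927: {951ed32, 9bc7954, b39a927}.
Common ancestors: {951ed32}.
The only common ancestor is 951ed32, so it is the merge base.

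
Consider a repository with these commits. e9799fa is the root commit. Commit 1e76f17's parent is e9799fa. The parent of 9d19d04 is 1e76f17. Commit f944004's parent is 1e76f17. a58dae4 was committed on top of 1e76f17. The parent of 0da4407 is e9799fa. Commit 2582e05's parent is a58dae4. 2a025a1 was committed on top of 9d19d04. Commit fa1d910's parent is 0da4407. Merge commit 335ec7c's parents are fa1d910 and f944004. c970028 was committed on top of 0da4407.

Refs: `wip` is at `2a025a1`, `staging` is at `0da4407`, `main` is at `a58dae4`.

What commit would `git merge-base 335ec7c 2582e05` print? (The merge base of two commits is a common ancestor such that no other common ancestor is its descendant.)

Ancestors of 335ec7c: {0da4407, 1e76f17, 335ec7c, e9799fa, f944004, fa1d910}.
Ancestors of 2582e05: {1e76f17, 2582e05, a58dae4, e9799fa}.
Common ancestors: {1e76f17, e9799fa}.
Among these, 1e76f17 is not an ancestor of any other common ancestor — it is the merge base.

1e76f17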